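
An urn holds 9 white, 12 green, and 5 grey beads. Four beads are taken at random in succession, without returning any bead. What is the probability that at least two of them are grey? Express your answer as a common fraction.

463/2990

Sum the hypergeometric tail for j = 2,…,4 grey beads.
Favorable = C(5,2)·C(21,2) + C(5,3)·C(21,1) + C(5,4)·C(21,0) = 2315; total = C(26,4) = 14950.
P = 2315/14950 = 463/2990 ≈ 0.1548.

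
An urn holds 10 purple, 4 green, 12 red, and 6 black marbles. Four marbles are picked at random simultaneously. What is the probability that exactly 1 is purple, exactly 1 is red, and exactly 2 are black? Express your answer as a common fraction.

45/899

Unordered draws without replacement: count favorable combinations over C(32,4).
Favorable = C(10,1) · C(4,0) · C(12,1) · C(6,2) = 1800; total = C(32,4) = 35960.
P = 1800/35960 = 45/899 ≈ 0.0501.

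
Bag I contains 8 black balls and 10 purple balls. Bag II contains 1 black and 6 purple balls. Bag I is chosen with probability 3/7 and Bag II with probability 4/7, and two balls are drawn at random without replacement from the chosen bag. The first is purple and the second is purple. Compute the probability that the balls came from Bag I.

21/89

P(E | Bag I) = 5/17; P(E | Bag II) = 5/7.
P(E) = 3/7·5/17 + 4/7·5/7 = 445/833.
By Bayes' rule, P(Bag I | E) = 15/119 / 445/833 = 21/89 ≈ 0.2360.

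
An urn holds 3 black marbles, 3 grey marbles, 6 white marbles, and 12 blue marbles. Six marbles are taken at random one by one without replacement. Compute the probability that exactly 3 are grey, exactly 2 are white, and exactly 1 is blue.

45/33649

Unordered draws without replacement: count favorable combinations over C(24,6).
Favorable = C(3,0) · C(3,3) · C(6,2) · C(12,1) = 180; total = C(24,6) = 134596.
P = 180/134596 = 45/33649 ≈ 0.0013.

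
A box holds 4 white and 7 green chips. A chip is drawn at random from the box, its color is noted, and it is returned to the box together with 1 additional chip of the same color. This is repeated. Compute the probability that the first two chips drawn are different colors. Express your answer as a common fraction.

14/33

Either white then green, or green then white; after the first draw the total is 12.
P = (4/11)·(7/12) + (7/11)·(4/12) = 14/33 ≈ 0.4242.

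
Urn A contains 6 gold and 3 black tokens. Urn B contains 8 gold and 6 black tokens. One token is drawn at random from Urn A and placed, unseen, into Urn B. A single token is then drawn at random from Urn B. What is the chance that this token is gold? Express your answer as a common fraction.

Condition on how many of the transferred tokens are gold (from Urn A: 6 gold of 9; then Urn B has 15 total).
  0 gold: C(6,0)C(3,1)/C(9,1) = 1/3; then P = 8/15
  1 gold: C(6,1)C(3,0)/C(9,1) = 2/3; then P = 9/15
P(gold from Urn B) = 26/45 ≈ 0.5778.

26/45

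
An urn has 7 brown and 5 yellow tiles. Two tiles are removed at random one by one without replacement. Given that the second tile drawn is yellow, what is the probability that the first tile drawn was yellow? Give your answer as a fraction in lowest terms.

4/11

P(first=yellow and the second tile drawn is yellow) = (5/12)·(4/11) = 5/33.
P(the second tile drawn is yellow) = Σ over first color = 35/132 + 5/33 = 5/12.
By Bayes, P(first=yellow | the second tile drawn is yellow) = 5/33 / 5/12 = 4/11 ≈ 0.3636.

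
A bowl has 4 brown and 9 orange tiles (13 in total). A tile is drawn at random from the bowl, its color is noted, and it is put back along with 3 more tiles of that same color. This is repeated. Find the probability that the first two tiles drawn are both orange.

After a orange draw the bowl holds 12 orange out of 16.
P = (9/13)·(12/16) = 27/52 ≈ 0.5192.

27/52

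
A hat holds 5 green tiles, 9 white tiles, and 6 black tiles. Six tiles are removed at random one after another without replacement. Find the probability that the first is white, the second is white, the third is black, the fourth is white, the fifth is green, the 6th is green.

7/3230

Multiply the conditional probability of each draw in order, without replacement, so each draw removes one from its color and from the total.
P = (9/20) · (8/19) · (6/18) · (7/17) · (5/16) · (4/15) = 7/3230 ≈ 0.0022.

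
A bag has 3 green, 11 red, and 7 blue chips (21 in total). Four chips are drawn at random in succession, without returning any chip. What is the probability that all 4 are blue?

Unordered draws without replacement: count favorable combinations over C(21,4).
Favorable = C(3,0) · C(11,0) · C(7,4) = 35; total = C(21,4) = 5985.
P = 35/5985 = 1/171 ≈ 0.0058.

1/171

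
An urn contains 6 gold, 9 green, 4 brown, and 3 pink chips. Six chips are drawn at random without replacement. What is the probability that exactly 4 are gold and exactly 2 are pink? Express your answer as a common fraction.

Unordered draws without replacement: count favorable combinations over C(22,6).
Favorable = C(6,4) · C(9,0) · C(4,0) · C(3,2) = 45; total = C(22,6) = 74613.
P = 45/74613 = 15/24871 ≈ 0.0006.

15/24871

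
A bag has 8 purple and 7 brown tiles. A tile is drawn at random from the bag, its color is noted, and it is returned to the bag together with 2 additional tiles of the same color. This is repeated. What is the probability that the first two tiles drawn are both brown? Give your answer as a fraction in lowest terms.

21/85

After a brown draw the bag holds 9 brown out of 17.
P = (7/15)·(9/17) = 21/85 ≈ 0.2471.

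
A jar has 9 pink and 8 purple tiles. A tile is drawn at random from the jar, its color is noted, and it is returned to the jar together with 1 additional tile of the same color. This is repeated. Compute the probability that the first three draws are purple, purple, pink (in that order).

36/323

Track the composition after each reinforcement of +1.
P = (8/17) · (9/18) · (9/19) = 36/323 ≈ 0.1115.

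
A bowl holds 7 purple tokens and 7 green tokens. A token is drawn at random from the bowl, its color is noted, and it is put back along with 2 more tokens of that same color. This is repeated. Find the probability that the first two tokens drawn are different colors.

7/16

Either green then purple, or purple then green; after the first draw the total is 16.
P = (7/14)·(7/16) + (7/14)·(7/16) = 7/16 ≈ 0.4375.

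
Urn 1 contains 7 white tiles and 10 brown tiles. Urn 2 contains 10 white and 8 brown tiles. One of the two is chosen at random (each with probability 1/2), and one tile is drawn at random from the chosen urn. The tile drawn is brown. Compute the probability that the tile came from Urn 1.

45/79

P(brown | Urn 1) = 10/17; P(brown | Urn 2) = 4/9.
P(brown) = 1/2·10/17 + 1/2·4/9 = 79/153.
By Bayes' rule, P(Urn 1 | brown) = 5/17 / 79/153 = 45/79 ≈ 0.5696.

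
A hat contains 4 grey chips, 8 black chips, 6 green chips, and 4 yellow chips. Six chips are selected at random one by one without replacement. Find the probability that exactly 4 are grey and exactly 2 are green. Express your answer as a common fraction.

Unordered draws without replacement: count favorable combinations over C(22,6).
Favorable = C(4,4) · C(8,0) · C(6,2) · C(4,0) = 15; total = C(22,6) = 74613.
P = 15/74613 = 5/24871 ≈ 0.0002.

5/24871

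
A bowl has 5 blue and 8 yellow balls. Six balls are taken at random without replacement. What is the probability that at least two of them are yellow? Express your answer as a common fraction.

427/429

Sum the hypergeometric tail for j = 2,…,6 yellow balls.
Favorable = C(8,2)·C(5,4) + C(8,3)·C(5,3) + C(8,4)·C(5,2) + C(8,5)·C(5,1) + C(8,6)·C(5,0) = 1708; total = C(13,6) = 1716.
P = 1708/1716 = 427/429 ≈ 0.9953.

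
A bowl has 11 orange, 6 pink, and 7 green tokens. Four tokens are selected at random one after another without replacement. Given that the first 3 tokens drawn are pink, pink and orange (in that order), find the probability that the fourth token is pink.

4/21

After removing 1 orange, 2 pink, the bowl has 4 pink out of 21 remaining.
P(fourth is pink | given) = 4/21 ≈ 0.1905.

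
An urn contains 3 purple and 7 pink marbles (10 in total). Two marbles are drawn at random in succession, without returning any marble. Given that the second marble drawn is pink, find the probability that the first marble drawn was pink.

2/3

P(first=pink and the second marble drawn is pink) = (7/10)·(6/9) = 7/15.
P(the second marble drawn is pink) = Σ over first color = 7/30 + 7/15 = 7/10.
By Bayes, P(first=pink | the second marble drawn is pink) = 7/15 / 7/10 = 2/3 ≈ 0.6667.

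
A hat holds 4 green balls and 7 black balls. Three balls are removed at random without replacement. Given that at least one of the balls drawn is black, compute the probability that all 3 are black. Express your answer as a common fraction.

P(all 3 black) = C(7,3)/C(11,3) = 7/33; P(at least one black) = 1 − C(4,3)/C(11,3) = 161/165.
Since 'all 3 black' ⊆ 'at least one black', P(all 3 | at least one) = 7/33 / 161/165 = 5/23 ≈ 0.2174.

5/23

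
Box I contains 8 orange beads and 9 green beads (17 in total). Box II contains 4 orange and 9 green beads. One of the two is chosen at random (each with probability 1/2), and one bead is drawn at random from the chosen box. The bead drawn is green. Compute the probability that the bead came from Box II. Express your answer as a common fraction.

17/30

P(green | Box I) = 9/17; P(green | Box II) = 9/13.
P(green) = 1/2·9/17 + 1/2·9/13 = 135/221.
By Bayes' rule, P(Box II | green) = 9/26 / 135/221 = 17/30 ≈ 0.5667.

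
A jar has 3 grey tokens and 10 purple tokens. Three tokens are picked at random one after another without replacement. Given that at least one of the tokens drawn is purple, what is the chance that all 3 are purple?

P(all 3 purple) = C(10,3)/C(13,3) = 60/143; P(at least one purple) = 1 − C(3,3)/C(13,3) = 285/286.
Since 'all 3 purple' ⊆ 'at least one purple', P(all 3 | at least one) = 60/143 / 285/286 = 8/19 ≈ 0.4211.

8/19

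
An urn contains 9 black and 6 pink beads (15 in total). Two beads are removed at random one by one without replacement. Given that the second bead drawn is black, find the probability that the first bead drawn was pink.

P(first=pink and the second bead drawn is black) = (6/15)·(9/14) = 9/35.
P(the second bead drawn is black) = Σ over first color = 12/35 + 9/35 = 3/5.
By Bayes, P(first=pink | the second bead drawn is black) = 9/35 / 3/5 = 3/7 ≈ 0.4286.

3/7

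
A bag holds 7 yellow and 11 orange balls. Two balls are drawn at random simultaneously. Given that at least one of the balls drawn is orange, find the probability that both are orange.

5/12

P(both orange) = C(11,2)/C(18,2) = 55/153; P(at least one orange) = 1 − C(7,2)/C(18,2) = 44/51.
Since 'both orange' ⊆ 'at least one orange', P(both | at least one) = 55/153 / 44/51 = 5/12 ≈ 0.4167.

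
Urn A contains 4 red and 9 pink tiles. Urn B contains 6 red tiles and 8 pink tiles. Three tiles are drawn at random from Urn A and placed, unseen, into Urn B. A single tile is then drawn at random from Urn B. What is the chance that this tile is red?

90/221

Condition on how many of the transferred tiles are red (from Urn A: 4 red of 13; then Urn B has 17 total).
  0 red: C(4,0)C(9,3)/C(13,3) = 42/143; then P = 6/17
  1 red: C(4,1)C(9,2)/C(13,3) = 72/143; then P = 7/17
  2 red: C(4,2)C(9,1)/C(13,3) = 27/143; then P = 8/17
  3 red: C(4,3)C(9,0)/C(13,3) = 2/143; then P = 9/17
P(red from Urn B) = 90/221 ≈ 0.4072.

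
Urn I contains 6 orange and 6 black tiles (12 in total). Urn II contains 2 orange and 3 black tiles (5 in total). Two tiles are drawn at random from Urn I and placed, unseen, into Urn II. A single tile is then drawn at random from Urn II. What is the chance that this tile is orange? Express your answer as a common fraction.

3/7

Condition on how many of the transferred tiles are orange (from Urn I: 6 orange of 12; then Urn II has 7 total).
  0 orange: C(6,0)C(6,2)/C(12,2) = 5/22; then P = 2/7
  1 orange: C(6,1)C(6,1)/C(12,2) = 6/11; then P = 3/7
  2 orange: C(6,2)C(6,0)/C(12,2) = 5/22; then P = 4/7
P(orange from Urn II) = 3/7 ≈ 0.4286.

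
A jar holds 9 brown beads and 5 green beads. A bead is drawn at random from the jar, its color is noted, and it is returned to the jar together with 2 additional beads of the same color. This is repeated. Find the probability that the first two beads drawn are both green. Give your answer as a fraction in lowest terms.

After a green draw the jar holds 7 green out of 16.
P = (5/14)·(7/16) = 5/32 ≈ 0.1562.

5/32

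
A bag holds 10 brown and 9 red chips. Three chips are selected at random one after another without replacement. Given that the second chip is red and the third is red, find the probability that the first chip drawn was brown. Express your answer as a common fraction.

P(first=brown and the second chip is red and the third is red) = (10/19)·(9/18)·(8/17) = 40/323.
P(E) = Σ over first color = 40/323 + 28/323 = 4/19.
By Bayes, P(first=brown | E) = 40/323 / 4/19 = 10/17 ≈ 0.5882.

10/17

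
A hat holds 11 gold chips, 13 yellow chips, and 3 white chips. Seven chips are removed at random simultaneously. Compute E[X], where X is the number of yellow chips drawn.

91/27

By linearity of expectation, E[X] = Σ P(draw i is yellow); by symmetry each draw (even without replacement) has P(yellow) = 13/27.
E[X] = 7 · 13/27 = 91/27 ≈ 3.3704.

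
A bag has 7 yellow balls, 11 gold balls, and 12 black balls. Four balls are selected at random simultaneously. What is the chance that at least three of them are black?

Sum the hypergeometric tail for j = 3,…,4 black balls.
Favorable = C(12,3)·C(18,1) + C(12,4)·C(18,0) = 4455; total = C(30,4) = 27405.
P = 4455/27405 = 33/203 ≈ 0.1626.

33/203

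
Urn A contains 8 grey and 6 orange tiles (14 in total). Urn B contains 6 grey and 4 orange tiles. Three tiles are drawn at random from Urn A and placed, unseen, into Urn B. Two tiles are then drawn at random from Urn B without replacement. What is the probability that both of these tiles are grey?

Condition on how many of the transferred tiles are grey (from Urn A: 8 grey of 14; then Urn B has 13 total).
  0 grey: C(8,0)C(6,3)/C(14,3) = 5/91; then P = C(6,2)/C(13,2) = 5/26
  1 grey: C(8,1)C(6,2)/C(14,3) = 30/91; then P = C(7,2)/C(13,2) = 7/26
  2 grey: C(8,2)C(6,1)/C(14,3) = 6/13; then P = C(8,2)/C(13,2) = 14/39
  3 grey: C(8,3)C(6,0)/C(14,3) = 2/13; then P = C(9,2)/C(13,2) = 6/13
P(both grey) = 795/2366 ≈ 0.3360.

795/2366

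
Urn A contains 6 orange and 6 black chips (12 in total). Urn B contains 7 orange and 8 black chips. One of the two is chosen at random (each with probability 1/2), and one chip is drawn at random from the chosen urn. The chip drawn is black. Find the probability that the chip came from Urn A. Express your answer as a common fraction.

15/31

P(black | Urn A) = 1/2; P(black | Urn B) = 8/15.
P(black) = 1/2·1/2 + 1/2·8/15 = 31/60.
By Bayes' rule, P(Urn A | black) = 1/4 / 31/60 = 15/31 ≈ 0.4839.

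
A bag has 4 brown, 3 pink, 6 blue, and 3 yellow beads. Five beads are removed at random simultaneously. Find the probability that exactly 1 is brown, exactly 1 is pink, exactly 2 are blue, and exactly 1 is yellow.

45/364

Unordered draws without replacement: count favorable combinations over C(16,5).
Favorable = C(4,1) · C(3,1) · C(6,2) · C(3,1) = 540; total = C(16,5) = 4368.
P = 540/4368 = 45/364 ≈ 0.1236.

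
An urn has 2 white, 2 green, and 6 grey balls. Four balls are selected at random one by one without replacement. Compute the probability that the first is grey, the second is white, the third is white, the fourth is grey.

1/84

Multiply the conditional probability of each draw in order, without replacement, so each draw removes one from its color and from the total.
P = (6/10) · (2/9) · (1/8) · (5/7) = 1/84 ≈ 0.0119.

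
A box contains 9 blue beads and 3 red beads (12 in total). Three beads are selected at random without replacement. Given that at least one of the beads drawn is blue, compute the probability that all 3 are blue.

28/73

P(all 3 blue) = C(9,3)/C(12,3) = 21/55; P(at least one blue) = 1 − C(3,3)/C(12,3) = 219/220.
Since 'all 3 blue' ⊆ 'at least one blue', P(all 3 | at least one) = 21/55 / 219/220 = 28/73 ≈ 0.3836.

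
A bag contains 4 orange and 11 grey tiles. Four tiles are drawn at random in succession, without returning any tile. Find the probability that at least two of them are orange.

25/91

Sum the hypergeometric tail for j = 2,…,4 orange tiles.
Favorable = C(4,2)·C(11,2) + C(4,3)·C(11,1) + C(4,4)·C(11,0) = 375; total = C(15,4) = 1365.
P = 375/1365 = 25/91 ≈ 0.2747.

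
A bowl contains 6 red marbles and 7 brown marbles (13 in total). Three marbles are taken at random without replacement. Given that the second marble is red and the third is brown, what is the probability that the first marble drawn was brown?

6/11

P(first=brown and the second marble is red and the third is brown) = (7/13)·(6/12)·(6/11) = 21/143.
P(E) = Σ over first color = 35/286 + 21/143 = 7/26.
By Bayes, P(first=brown | E) = 21/143 / 7/26 = 6/11 ≈ 0.5455.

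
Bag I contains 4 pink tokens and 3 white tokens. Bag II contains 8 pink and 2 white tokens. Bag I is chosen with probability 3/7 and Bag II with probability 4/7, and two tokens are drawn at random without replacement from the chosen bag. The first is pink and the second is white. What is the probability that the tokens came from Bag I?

135/247

P(E | Bag I) = 2/7; P(E | Bag II) = 8/45.
P(E) = 3/7·2/7 + 4/7·8/45 = 494/2205.
By Bayes' rule, P(Bag I | E) = 6/49 / 494/2205 = 135/247 ≈ 0.5466.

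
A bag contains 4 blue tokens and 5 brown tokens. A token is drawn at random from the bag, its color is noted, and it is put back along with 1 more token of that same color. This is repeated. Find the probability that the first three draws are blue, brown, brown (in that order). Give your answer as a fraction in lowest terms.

4/33

Track the composition after each reinforcement of +1.
P = (4/9) · (5/10) · (6/11) = 4/33 ≈ 0.1212.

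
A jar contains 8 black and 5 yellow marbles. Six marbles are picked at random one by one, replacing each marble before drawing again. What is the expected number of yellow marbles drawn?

30/13

By linearity of expectation, E[X] = Σ P(draw i is yellow); each independent draw has P(yellow) = 5/13.
E[X] = 6 · 5/13 = 30/13 ≈ 2.3077.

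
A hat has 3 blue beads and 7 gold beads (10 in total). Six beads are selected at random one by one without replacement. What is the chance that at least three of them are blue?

Sum the hypergeometric tail for j = 3,…,3 blue beads.
Favorable = C(3,3)·C(7,3) = 35; total = C(10,6) = 210.
P = 35/210 = 1/6 ≈ 0.1667.

1/6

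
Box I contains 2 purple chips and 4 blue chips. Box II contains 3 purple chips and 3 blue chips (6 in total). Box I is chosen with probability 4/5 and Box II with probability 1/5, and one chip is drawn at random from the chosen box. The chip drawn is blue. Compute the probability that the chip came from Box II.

3/19

P(blue | Box I) = 2/3; P(blue | Box II) = 1/2.
P(blue) = 4/5·2/3 + 1/5·1/2 = 19/30.
By Bayes' rule, P(Box II | blue) = 1/10 / 19/30 = 3/19 ≈ 0.1579.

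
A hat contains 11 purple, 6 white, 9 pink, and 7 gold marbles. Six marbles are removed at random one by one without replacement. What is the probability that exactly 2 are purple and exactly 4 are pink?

45/7192

Unordered draws without replacement: count favorable combinations over C(33,6).
Favorable = C(11,2) · C(6,0) · C(9,4) · C(7,0) = 6930; total = C(33,6) = 1107568.
P = 6930/1107568 = 45/7192 ≈ 0.0063.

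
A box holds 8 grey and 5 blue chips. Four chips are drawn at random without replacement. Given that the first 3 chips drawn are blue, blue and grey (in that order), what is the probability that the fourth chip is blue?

3/10

After removing 1 grey, 2 blue, the box has 3 blue out of 10 remaining.
P(fourth is blue | given) = 3/10 ≈ 0.3000.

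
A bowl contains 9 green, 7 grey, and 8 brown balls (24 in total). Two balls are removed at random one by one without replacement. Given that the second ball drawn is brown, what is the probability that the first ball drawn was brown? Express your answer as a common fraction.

7/23

P(first=brown and the second ball drawn is brown) = (8/24)·(7/23) = 7/69.
P(the second ball drawn is brown) = Σ over first color = 3/23 + 7/69 + 7/69 = 1/3.
By Bayes, P(first=brown | the second ball drawn is brown) = 7/69 / 1/3 = 7/23 ≈ 0.3043.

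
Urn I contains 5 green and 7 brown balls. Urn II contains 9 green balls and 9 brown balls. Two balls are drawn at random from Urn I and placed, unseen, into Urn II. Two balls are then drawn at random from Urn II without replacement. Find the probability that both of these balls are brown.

103/418

Condition on how many of the transferred balls are brown (from Urn I: 7 brown of 12; then Urn II has 20 total).
  0 brown: C(7,0)C(5,2)/C(12,2) = 5/33; then P = C(9,2)/C(20,2) = 18/95
  1 brown: C(7,1)C(5,1)/C(12,2) = 35/66; then P = C(10,2)/C(20,2) = 9/38
  2 brown: C(7,2)C(5,0)/C(12,2) = 7/22; then P = C(11,2)/C(20,2) = 11/38
P(both brown) = 103/418 ≈ 0.2464.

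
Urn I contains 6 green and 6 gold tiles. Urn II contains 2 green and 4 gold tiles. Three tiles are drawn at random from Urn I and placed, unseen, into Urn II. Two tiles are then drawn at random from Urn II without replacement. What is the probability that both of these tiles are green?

Condition on how many of the transferred tiles are green (from Urn I: 6 green of 12; then Urn II has 9 total).
  0 green: C(6,0)C(6,3)/C(12,3) = 1/11; then P = C(2,2)/C(9,2) = 1/36
  1 green: C(6,1)C(6,2)/C(12,3) = 9/22; then P = C(3,2)/C(9,2) = 1/12
  2 green: C(6,2)C(6,1)/C(12,3) = 9/22; then P = C(4,2)/C(9,2) = 1/6
  3 green: C(6,3)C(6,0)/C(12,3) = 1/11; then P = C(5,2)/C(9,2) = 5/18
P(both green) = 103/792 ≈ 0.1301.

103/792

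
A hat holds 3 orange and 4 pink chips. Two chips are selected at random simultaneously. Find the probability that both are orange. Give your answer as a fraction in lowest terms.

1/7

Unordered draws without replacement: count favorable combinations over C(7,2).
Favorable = C(3,2) · C(4,0) = 3; total = C(7,2) = 21.
P = 3/21 = 1/7 ≈ 0.1429.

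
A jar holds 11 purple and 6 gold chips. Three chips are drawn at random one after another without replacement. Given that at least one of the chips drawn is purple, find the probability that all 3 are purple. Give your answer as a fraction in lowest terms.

1/4

P(all 3 purple) = C(11,3)/C(17,3) = 33/136; P(at least one purple) = 1 − C(6,3)/C(17,3) = 33/34.
Since 'all 3 purple' ⊆ 'at least one purple', P(all 3 | at least one) = 33/136 / 33/34 = 1/4 ≈ 0.2500.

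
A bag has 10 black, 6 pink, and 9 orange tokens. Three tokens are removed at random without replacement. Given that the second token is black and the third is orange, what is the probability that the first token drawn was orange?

8/23

P(first=orange and the second token is black and the third is orange) = (9/25)·(10/24)·(8/23) = 6/115.
P(E) = Σ over first color = 27/460 + 9/230 + 6/115 = 3/20.
By Bayes, P(first=orange | E) = 6/115 / 3/20 = 8/23 ≈ 0.3478.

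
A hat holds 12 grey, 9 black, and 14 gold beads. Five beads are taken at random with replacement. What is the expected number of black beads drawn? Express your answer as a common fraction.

By linearity of expectation, E[X] = Σ P(draw i is black); each independent draw has P(black) = 9/35.
E[X] = 5 · 9/35 = 9/7 ≈ 1.2857.

9/7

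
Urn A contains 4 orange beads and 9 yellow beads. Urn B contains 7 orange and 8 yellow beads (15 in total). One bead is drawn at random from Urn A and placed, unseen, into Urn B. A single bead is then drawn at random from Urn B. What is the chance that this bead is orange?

95/208

Condition on how many of the transferred beads are orange (from Urn A: 4 orange of 13; then Urn B has 16 total).
  0 orange: C(4,0)C(9,1)/C(13,1) = 9/13; then P = 7/16
  1 orange: C(4,1)C(9,0)/C(13,1) = 4/13; then P = 8/16
P(orange from Urn B) = 95/208 ≈ 0.4567.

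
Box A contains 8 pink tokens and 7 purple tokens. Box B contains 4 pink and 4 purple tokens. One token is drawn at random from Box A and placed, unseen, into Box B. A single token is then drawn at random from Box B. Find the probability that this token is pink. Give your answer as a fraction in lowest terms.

68/135

Condition on how many of the transferred tokens are pink (from Box A: 8 pink of 15; then Box B has 9 total).
  0 pink: C(8,0)C(7,1)/C(15,1) = 7/15; then P = 4/9
  1 pink: C(8,1)C(7,0)/C(15,1) = 8/15; then P = 5/9
P(pink from Box B) = 68/135 ≈ 0.5037.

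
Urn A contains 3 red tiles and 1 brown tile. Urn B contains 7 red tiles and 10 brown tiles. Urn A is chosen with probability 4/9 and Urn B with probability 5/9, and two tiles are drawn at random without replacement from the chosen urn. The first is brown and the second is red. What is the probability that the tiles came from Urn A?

136/311

P(E | Urn A) = 1/4; P(E | Urn B) = 35/136.
P(E) = 4/9·1/4 + 5/9·35/136 = 311/1224.
By Bayes' rule, P(Urn A | E) = 1/9 / 311/1224 = 136/311 ≈ 0.4373.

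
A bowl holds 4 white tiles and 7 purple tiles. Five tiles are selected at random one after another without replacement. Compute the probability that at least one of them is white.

21/22

Use the complement: P(at least one white) = 1 − P(no white).
P(none) = C(7,5)/C(11,5) = 21/462.
So P = 1 − 21/462 = 21/22 ≈ 0.9545.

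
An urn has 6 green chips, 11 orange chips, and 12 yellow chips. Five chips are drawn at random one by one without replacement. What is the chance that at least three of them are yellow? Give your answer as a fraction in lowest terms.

39127/118755

Sum the hypergeometric tail for j = 3,…,5 yellow chips.
Favorable = C(12,3)·C(17,2) + C(12,4)·C(17,1) + C(12,5)·C(17,0) = 39127; total = C(29,5) = 118755.
P = 39127/118755 = 39127/118755 ≈ 0.3295.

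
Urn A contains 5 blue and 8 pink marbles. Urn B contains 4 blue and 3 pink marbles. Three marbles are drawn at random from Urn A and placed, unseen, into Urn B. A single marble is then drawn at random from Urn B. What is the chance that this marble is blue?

67/130

Condition on how many of the transferred marbles are blue (from Urn A: 5 blue of 13; then Urn B has 10 total).
  0 blue: C(5,0)C(8,3)/C(13,3) = 28/143; then P = 4/10
  1 blue: C(5,1)C(8,2)/C(13,3) = 70/143; then P = 5/10
  2 blue: C(5,2)C(8,1)/C(13,3) = 40/143; then P = 6/10
  3 blue: C(5,3)C(8,0)/C(13,3) = 5/143; then P = 7/10
P(blue from Urn B) = 67/130 ≈ 0.5154.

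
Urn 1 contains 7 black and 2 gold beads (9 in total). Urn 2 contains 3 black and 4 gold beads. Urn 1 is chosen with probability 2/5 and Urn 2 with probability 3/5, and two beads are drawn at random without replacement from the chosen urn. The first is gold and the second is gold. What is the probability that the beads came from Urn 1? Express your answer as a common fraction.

7/115

P(E | Urn 1) = 1/36; P(E | Urn 2) = 2/7.
P(E) = 2/5·1/36 + 3/5·2/7 = 23/126.
By Bayes' rule, P(Urn 1 | E) = 1/90 / 23/126 = 7/115 ≈ 0.0609.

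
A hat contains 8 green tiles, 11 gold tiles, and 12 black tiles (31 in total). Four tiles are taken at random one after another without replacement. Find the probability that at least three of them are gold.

726/6293

Sum the hypergeometric tail for j = 3,…,4 gold tiles.
Favorable = C(11,3)·C(20,1) + C(11,4)·C(20,0) = 3630; total = C(31,4) = 31465.
P = 3630/31465 = 726/6293 ≈ 0.1154.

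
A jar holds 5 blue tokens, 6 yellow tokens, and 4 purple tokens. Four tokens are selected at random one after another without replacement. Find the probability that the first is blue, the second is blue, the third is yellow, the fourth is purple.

Multiply the conditional probability of each draw in order, without replacement, so each draw removes one from its color and from the total.
P = (5/15) · (4/14) · (6/13) · (4/12) = 4/273 ≈ 0.0147.

4/273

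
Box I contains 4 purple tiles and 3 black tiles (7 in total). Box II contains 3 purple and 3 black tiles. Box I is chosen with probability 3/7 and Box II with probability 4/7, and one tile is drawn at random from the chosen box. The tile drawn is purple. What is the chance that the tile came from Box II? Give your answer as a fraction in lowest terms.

P(purple | Box I) = 4/7; P(purple | Box II) = 1/2.
P(purple) = 3/7·4/7 + 4/7·1/2 = 26/49.
By Bayes' rule, P(Box II | purple) = 2/7 / 26/49 = 7/13 ≈ 0.5385.

7/13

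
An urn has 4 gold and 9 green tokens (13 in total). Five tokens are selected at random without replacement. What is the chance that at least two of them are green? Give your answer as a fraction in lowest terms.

Sum the hypergeometric tail for j = 2,…,5 green tokens.
Favorable = C(9,2)·C(4,3) + C(9,3)·C(4,2) + C(9,4)·C(4,1) + C(9,5)·C(4,0) = 1278; total = C(13,5) = 1287.
P = 1278/1287 = 142/143 ≈ 0.9930.

142/143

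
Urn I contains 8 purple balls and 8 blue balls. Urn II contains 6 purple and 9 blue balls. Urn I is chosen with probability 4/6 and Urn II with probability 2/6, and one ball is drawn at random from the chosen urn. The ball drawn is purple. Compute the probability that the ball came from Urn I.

5/7

P(purple | Urn I) = 1/2; P(purple | Urn II) = 2/5.
P(purple) = 2/3·1/2 + 1/3·2/5 = 7/15.
By Bayes' rule, P(Urn I | purple) = 1/3 / 7/15 = 5/7 ≈ 0.7143.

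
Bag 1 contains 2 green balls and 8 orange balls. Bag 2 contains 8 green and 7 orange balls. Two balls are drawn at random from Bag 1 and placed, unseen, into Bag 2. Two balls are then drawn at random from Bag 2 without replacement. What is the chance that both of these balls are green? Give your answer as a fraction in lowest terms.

Condition on how many of the transferred balls are green (from Bag 1: 2 green of 10; then Bag 2 has 17 total).
  0 green: C(2,0)C(8,2)/C(10,2) = 28/45; then P = C(8,2)/C(17,2) = 7/34
  1 green: C(2,1)C(8,1)/C(10,2) = 16/45; then P = C(9,2)/C(17,2) = 9/34
  2 green: C(2,2)C(8,0)/C(10,2) = 1/45; then P = C(10,2)/C(17,2) = 45/136
P(both green) = 281/1224 ≈ 0.2296.

281/1224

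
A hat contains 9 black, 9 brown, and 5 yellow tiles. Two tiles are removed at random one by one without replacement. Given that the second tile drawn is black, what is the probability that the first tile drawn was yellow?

P(first=yellow and the second tile drawn is black) = (5/23)·(9/22) = 45/506.
P(the second tile drawn is black) = Σ over first color = 36/253 + 81/506 + 45/506 = 9/23.
By Bayes, P(first=yellow | the second tile drawn is black) = 45/506 / 9/23 = 5/22 ≈ 0.2273.

5/22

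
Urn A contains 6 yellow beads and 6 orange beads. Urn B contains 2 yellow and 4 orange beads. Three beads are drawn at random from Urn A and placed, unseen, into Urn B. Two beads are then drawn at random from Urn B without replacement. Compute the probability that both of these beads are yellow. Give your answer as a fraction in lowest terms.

Condition on how many of the transferred beads are yellow (from Urn A: 6 yellow of 12; then Urn B has 9 total).
  0 yellow: C(6,0)C(6,3)/C(12,3) = 1/11; then P = C(2,2)/C(9,2) = 1/36
  1 yellow: C(6,1)C(6,2)/C(12,3) = 9/22; then P = C(3,2)/C(9,2) = 1/12
  2 yellow: C(6,2)C(6,1)/C(12,3) = 9/22; then P = C(4,2)/C(9,2) = 1/6
  3 yellow: C(6,3)C(6,0)/C(12,3) = 1/11; then P = C(5,2)/C(9,2) = 5/18
P(both yellow) = 103/792 ≈ 0.1301.

103/792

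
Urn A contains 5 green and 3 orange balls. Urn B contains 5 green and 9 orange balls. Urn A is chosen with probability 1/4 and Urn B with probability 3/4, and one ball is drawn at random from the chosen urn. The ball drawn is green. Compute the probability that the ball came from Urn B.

12/19

P(green | Urn A) = 5/8; P(green | Urn B) = 5/14.
P(green) = 1/4·5/8 + 3/4·5/14 = 95/224.
By Bayes' rule, P(Urn B | green) = 15/56 / 95/224 = 12/19 ≈ 0.6316.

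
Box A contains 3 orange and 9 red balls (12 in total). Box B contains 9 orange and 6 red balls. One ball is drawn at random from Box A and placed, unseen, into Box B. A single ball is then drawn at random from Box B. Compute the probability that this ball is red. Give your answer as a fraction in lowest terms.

27/64

Condition on how many of the transferred balls are red (from Box A: 9 red of 12; then Box B has 16 total).
  0 red: C(9,0)C(3,1)/C(12,1) = 1/4; then P = 6/16
  1 red: C(9,1)C(3,0)/C(12,1) = 3/4; then P = 7/16
P(red from Box B) = 27/64 ≈ 0.4219.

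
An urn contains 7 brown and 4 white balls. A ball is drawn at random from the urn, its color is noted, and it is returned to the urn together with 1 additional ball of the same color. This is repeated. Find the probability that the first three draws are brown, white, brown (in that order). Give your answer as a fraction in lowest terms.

Track the composition after each reinforcement of +1.
P = (7/11) · (4/12) · (8/13) = 56/429 ≈ 0.1305.

56/429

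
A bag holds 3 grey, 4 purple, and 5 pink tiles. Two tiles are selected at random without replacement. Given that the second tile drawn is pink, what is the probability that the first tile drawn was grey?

3/11

P(first=grey and the second tile drawn is pink) = (3/12)·(5/11) = 5/44.
P(the second tile drawn is pink) = Σ over first color = 5/44 + 5/33 + 5/33 = 5/12.
By Bayes, P(first=grey | the second tile drawn is pink) = 5/44 / 5/12 = 3/11 ≈ 0.2727.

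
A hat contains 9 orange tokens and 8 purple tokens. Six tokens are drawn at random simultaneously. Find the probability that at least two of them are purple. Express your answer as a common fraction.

Sum the hypergeometric tail for j = 2,…,6 purple tokens.
Favorable = C(8,2)·C(9,4) + C(8,3)·C(9,3) + C(8,4)·C(9,2) + C(8,5)·C(9,1) + C(8,6)·C(9,0) = 11284; total = C(17,6) = 12376.
P = 11284/12376 = 31/34 ≈ 0.9118.

31/34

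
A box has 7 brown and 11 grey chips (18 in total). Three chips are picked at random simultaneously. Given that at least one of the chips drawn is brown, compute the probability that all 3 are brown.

5/93

P(all 3 brown) = C(7,3)/C(18,3) = 35/816; P(at least one brown) = 1 − C(11,3)/C(18,3) = 217/272.
Since 'all 3 brown' ⊆ 'at least one brown', P(all 3 | at least one) = 35/816 / 217/272 = 5/93 ≈ 0.0538.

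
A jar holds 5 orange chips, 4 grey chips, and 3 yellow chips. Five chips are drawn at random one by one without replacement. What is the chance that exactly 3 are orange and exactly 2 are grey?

Unordered draws without replacement: count favorable combinations over C(12,5).
Favorable = C(5,3) · C(4,2) · C(3,0) = 60; total = C(12,5) = 792.
P = 60/792 = 5/66 ≈ 0.0758.

5/66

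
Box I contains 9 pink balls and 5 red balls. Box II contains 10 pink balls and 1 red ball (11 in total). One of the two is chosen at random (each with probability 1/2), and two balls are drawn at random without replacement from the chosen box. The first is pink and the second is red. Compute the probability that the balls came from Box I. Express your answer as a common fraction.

P(E | Box I) = 45/182; P(E | Box II) = 1/11.
P(E) = 1/2·45/182 + 1/2·1/11 = 677/4004.
By Bayes' rule, P(Box I | E) = 45/364 / 677/4004 = 495/677 ≈ 0.7312.

495/677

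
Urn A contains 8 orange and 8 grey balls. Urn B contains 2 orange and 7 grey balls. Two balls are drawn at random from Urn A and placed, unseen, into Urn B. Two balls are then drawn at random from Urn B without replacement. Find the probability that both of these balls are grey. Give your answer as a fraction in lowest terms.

Condition on how many of the transferred balls are grey (from Urn A: 8 grey of 16; then Urn B has 11 total).
  0 grey: C(8,0)C(8,2)/C(16,2) = 7/30; then P = C(7,2)/C(11,2) = 21/55
  1 grey: C(8,1)C(8,1)/C(16,2) = 8/15; then P = C(8,2)/C(11,2) = 28/55
  2 grey: C(8,2)C(8,0)/C(16,2) = 7/30; then P = C(9,2)/C(11,2) = 36/55
P(both grey) = 77/150 ≈ 0.5133.

77/150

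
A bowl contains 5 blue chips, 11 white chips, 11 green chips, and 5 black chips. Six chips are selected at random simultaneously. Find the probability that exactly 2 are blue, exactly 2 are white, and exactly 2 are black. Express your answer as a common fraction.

Unordered draws without replacement: count favorable combinations over C(32,6).
Favorable = C(5,2) · C(11,2) · C(11,0) · C(5,2) = 5500; total = C(32,6) = 906192.
P = 5500/906192 = 1375/226548 ≈ 0.0061.

1375/226548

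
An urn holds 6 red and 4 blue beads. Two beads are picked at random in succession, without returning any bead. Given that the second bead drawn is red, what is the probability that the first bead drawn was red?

P(first=red and the second bead drawn is red) = (6/10)·(5/9) = 1/3.
P(the second bead drawn is red) = Σ over first color = 1/3 + 4/15 = 3/5.
By Bayes, P(first=red | the second bead drawn is red) = 1/3 / 3/5 = 5/9 ≈ 0.5556.

5/9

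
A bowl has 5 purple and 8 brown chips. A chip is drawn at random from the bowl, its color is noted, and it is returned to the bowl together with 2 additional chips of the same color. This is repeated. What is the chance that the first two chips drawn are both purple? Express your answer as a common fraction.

7/39

After a purple draw the bowl holds 7 purple out of 15.
P = (5/13)·(7/15) = 7/39 ≈ 0.1795.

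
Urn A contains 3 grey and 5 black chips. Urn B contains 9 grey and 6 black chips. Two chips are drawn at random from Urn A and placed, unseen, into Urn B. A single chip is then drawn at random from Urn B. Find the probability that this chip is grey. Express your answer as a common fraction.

Condition on how many of the transferred chips are grey (from Urn A: 3 grey of 8; then Urn B has 17 total).
  0 grey: C(3,0)C(5,2)/C(8,2) = 5/14; then P = 9/17
  1 grey: C(3,1)C(5,1)/C(8,2) = 15/28; then P = 10/17
  2 grey: C(3,2)C(5,0)/C(8,2) = 3/28; then P = 11/17
P(grey from Urn B) = 39/68 ≈ 0.5735.

39/68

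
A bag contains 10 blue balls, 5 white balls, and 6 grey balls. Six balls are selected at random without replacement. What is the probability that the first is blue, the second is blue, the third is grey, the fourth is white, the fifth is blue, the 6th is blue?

5/1292

Multiply the conditional probability of each draw in order, without replacement, so each draw removes one from its color and from the total.
P = (10/21) · (9/20) · (6/19) · (5/18) · (8/17) · (7/16) = 5/1292 ≈ 0.0039.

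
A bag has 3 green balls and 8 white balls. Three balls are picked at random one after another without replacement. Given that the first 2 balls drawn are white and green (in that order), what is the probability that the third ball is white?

7/9

After removing 1 green, 1 white, the bag has 7 white out of 9 remaining.
P(third is white | given) = 7/9 ≈ 0.7778.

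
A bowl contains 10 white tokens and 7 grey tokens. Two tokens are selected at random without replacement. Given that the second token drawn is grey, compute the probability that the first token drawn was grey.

3/8

P(first=grey and the second token drawn is grey) = (7/17)·(6/16) = 21/136.
P(the second token drawn is grey) = Σ over first color = 35/136 + 21/136 = 7/17.
By Bayes, P(first=grey | the second token drawn is grey) = 21/136 / 7/17 = 3/8 ≈ 0.3750.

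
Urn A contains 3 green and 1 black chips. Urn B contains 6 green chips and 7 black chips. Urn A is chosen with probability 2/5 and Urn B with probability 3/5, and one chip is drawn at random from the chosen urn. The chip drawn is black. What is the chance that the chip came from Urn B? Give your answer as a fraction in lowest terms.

42/55

P(black | Urn A) = 1/4; P(black | Urn B) = 7/13.
P(black) = 2/5·1/4 + 3/5·7/13 = 11/26.
By Bayes' rule, P(Urn B | black) = 21/65 / 11/26 = 42/55 ≈ 0.7636.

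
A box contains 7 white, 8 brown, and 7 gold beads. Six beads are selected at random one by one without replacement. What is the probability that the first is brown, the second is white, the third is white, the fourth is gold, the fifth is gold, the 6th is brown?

98/53295

Multiply the conditional probability of each draw in order, without replacement, so each draw removes one from its color and from the total.
P = (8/22) · (7/21) · (6/20) · (7/19) · (6/18) · (7/17) = 98/53295 ≈ 0.0018.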